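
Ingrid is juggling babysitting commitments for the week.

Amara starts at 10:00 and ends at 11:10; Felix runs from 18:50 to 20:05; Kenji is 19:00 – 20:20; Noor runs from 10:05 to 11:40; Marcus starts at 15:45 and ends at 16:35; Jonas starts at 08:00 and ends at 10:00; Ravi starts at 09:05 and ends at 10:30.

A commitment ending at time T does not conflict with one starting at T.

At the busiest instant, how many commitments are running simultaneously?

Sweep the timeline, counting +1 at each start and −1 at each end (ends before starts at a tie):
08:00 start Jonas → 1
09:05 start Ravi → 2
10:00 end Jonas → 1
10:00 start Amara → 2
10:05 start Noor → 3
10:30 end Ravi → 2
11:10 end Amara → 1
11:40 end Noor → 0
15:45 start Marcus → 1
16:35 end Marcus → 0
18:50 start Felix → 1
19:00 start Kenji → 2
20:05 end Felix → 1
20:20 end Kenji → 0
Peak is 3, at 10:05 (Amara, Noor, Ravi).

3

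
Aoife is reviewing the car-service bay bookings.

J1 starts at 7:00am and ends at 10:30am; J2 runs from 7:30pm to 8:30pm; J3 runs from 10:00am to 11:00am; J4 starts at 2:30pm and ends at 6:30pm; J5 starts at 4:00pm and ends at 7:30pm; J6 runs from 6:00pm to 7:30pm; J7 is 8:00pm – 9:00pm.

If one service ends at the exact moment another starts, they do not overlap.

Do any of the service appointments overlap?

Yes

Check each pair: they overlap iff neither finishes before the other starts.
Sorted by start: J1, J3, J4, J5, J6, J2, J7.
J3 starts before J1 ends → J1 and J3 overlap.
That's a conflict, so the schedule is not conflict-free.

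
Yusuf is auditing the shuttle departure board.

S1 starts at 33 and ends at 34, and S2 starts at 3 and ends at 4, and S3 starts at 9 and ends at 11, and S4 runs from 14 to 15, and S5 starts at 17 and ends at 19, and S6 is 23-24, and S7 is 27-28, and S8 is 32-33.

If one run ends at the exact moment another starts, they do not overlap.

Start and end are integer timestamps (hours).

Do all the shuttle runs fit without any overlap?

Two intervals overlap when each starts before the other ends.
Sorted by start: S2, S3, S4, S5, S6, S7, S8, S1.
S3 starts after S2 ends, so nothing later overlaps S2 either.
S4 starts after S3 ends, so nothing later overlaps S3 either.
S5 starts after S4 ends, so nothing later overlaps S4 either.
S6 starts after S5 ends, so nothing later overlaps S5 either.
S7 starts after S6 ends, so nothing later overlaps S6 either.
S8 starts after S7 ends, so nothing later overlaps S7 either.
S1 starts exactly when S8 ends (back-to-back, no overlap).
Every pair is clear; the schedule has no overlaps.

Yes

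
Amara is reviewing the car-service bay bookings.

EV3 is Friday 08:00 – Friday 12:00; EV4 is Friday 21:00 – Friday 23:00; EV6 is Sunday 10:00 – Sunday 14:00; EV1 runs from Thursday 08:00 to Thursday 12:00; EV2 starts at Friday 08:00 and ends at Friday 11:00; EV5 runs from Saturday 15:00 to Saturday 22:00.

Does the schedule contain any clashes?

Sorted by start: EV1, EV2, EV3, EV4, EV5, EV6.
EV2 starts after EV1 ends; EV1 is clear from here.
EV3 starts before EV2 ends → EV2 and EV3 overlap.
That's a conflict, so the schedule is not conflict-free.

Yes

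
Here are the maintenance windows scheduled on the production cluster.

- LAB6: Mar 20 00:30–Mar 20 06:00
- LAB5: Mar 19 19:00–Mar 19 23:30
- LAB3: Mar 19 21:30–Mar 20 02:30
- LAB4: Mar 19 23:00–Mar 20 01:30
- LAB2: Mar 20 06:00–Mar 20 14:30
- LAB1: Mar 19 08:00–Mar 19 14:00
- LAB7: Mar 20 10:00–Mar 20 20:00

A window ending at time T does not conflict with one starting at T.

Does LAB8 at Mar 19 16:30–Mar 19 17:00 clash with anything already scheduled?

LAB1: ends Mar 19 14:00 at or before LAB8 starts Mar 19 16:30 → clear.
LAB5: starts Mar 19 19:00 at or after LAB8 ends Mar 19 17:00 → clear.
LAB3: starts Mar 19 21:30 at or after LAB8 ends Mar 19 17:00 → clear.
LAB4: starts Mar 19 23:00 at or after LAB8 ends Mar 19 17:00 → clear.
LAB6: starts Mar 20 00:30 at or after LAB8 ends Mar 19 17:00 → clear.
LAB2: starts Mar 20 06:00 at or after LAB8 ends Mar 19 17:00 → clear.
LAB7: starts Mar 20 10:00 at or after LAB8 ends Mar 19 17:00 → clear.

No — it doesn't clash with anything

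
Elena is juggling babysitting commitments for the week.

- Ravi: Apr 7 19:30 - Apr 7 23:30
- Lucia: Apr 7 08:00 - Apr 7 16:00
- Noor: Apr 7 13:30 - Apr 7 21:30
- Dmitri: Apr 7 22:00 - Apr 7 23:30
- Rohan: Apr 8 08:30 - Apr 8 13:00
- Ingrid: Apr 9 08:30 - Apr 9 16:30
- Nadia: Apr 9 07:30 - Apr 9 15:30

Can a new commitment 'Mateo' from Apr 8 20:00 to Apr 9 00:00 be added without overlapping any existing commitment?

Yes — the slot is free

Lucia: ends Apr 7 16:00 at or before Mateo starts Apr 8 20:00 → clear.
Noor: ends Apr 7 21:30 at or before Mateo starts Apr 8 20:00 → clear.
Ravi: ends Apr 7 23:30 at or before Mateo starts Apr 8 20:00 → clear.
Dmitri: ends Apr 7 23:30 at or before Mateo starts Apr 8 20:00 → clear.
Rohan: ends Apr 8 13:00 at or before Mateo starts Apr 8 20:00 → clear.
Nadia: starts Apr 9 07:30 at or after Mateo ends Apr 9 00:00 → clear.
Ingrid: starts Apr 9 08:30 at or after Mateo ends Apr 9 00:00 → clear.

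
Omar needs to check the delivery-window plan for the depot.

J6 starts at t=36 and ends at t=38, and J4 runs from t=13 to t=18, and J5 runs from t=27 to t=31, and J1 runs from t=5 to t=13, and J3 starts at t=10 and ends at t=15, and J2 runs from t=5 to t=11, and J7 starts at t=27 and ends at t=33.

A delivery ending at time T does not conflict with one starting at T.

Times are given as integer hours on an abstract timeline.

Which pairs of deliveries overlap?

J1 & J2, J1 & J3, J2 & J3, J3 & J4, J5 & J7

Sorted by start: J1, J2, J3, J4, J5, J7, J6.
J2 starts before J1 ends → J1 and J2 overlap.
J3 starts before J1 ends → J1 and J3 overlap.
J4 starts exactly when J1 ends (back-to-back, no overlap) — done with J1.
J3 starts before J2 ends → J2 and J3 overlap.
J4 starts after J2 ends — done with J2.
J4 starts before J3 ends → J3 and J4 overlap.
J5 starts after J3 ends — done with J3.
J5 starts after J4 ends — done with J4.
J7 starts before J5 ends → J5 and J7 overlap.
J6 starts after J5 ends.
J6 starts after J7 ends.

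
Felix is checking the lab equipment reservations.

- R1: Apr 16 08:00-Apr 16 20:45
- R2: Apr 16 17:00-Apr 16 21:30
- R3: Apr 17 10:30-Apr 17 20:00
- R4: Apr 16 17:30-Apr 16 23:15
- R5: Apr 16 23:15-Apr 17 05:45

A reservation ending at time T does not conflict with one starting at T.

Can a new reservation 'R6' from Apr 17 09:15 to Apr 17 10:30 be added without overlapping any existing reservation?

Yes — the slot is free

R1: ends Apr 16 20:45 at or before R6 starts Apr 17 09:15 → clear.
R2: ends Apr 16 21:30 at or before R6 starts Apr 17 09:15 → clear.
R4: ends Apr 16 23:15 at or before R6 starts Apr 17 09:15 → clear.
R5: ends Apr 17 05:45 at or before R6 starts Apr 17 09:15 → clear.
R3: starts Apr 17 10:30 at or after R6 ends Apr 17 10:30 → clear.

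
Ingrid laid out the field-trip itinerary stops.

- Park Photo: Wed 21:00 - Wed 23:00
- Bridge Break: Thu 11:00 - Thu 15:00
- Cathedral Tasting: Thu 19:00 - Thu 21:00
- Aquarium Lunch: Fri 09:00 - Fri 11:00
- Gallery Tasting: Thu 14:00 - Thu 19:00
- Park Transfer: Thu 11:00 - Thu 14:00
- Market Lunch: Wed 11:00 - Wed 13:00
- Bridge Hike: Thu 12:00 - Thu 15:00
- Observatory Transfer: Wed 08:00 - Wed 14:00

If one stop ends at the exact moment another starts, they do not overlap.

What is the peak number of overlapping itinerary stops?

3

Sweep the timeline, counting +1 at each start and −1 at each end (ends before starts at a tie):
Wed 08:00 start Observatory Transfer → 1
Wed 11:00 start Market Lunch → 2
Wed 13:00 end Market Lunch → 1
Wed 14:00 end Observatory Transfer → 0
Wed 21:00 start Park Photo → 1
Wed 23:00 end Park Photo → 0
Thu 11:00 start Bridge Break → 1
Thu 11:00 start Park Transfer → 2
Thu 12:00 start Bridge Hike → 3
Thu 14:00 end Park Transfer → 2
Thu 14:00 start Gallery Tasting → 3
Thu 15:00 end Bridge Break → 2
Thu 15:00 end Bridge Hike → 1
Thu 19:00 end Gallery Tasting → 0
Thu 19:00 start Cathedral Tasting → 1
Thu 21:00 end Cathedral Tasting → 0
Fri 09:00 start Aquarium Lunch → 1
Fri 11:00 end Aquarium Lunch → 0
Peak is 3, at Thu 12:00 (Bridge Break, Bridge Hike, Park Transfer).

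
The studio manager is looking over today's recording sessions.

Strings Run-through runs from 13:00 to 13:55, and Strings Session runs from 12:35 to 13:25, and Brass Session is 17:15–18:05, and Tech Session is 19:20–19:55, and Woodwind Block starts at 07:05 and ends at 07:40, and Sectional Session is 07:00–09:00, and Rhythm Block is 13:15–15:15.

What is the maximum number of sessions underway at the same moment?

3

Walk through starts and ends in time order (an end at T is processed before a start at T):
07:00 start Sectional Session → 1
07:05 start Woodwind Block → 2
07:40 end Woodwind Block → 1
09:00 end Sectional Session → 0
12:35 start Strings Session → 1
13:00 start Strings Run-through → 2
13:15 start Rhythm Block → 3
13:25 end Strings Session → 2
13:55 end Strings Run-through → 1
15:15 end Rhythm Block → 0
17:15 start Brass Session → 1
18:05 end Brass Session → 0
19:20 start Tech Session → 1
19:55 end Tech Session → 0
Peak is 3, at 13:15 (Rhythm Block, Strings Run-through, Strings Session).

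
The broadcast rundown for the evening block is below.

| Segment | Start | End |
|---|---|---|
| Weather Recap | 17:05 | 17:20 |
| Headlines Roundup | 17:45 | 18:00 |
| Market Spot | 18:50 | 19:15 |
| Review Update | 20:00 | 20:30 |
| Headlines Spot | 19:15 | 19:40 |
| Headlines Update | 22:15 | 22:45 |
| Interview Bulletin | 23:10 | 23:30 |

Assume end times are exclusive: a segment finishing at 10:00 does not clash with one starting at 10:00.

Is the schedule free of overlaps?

Sorted by start: Weather Recap, Headlines Roundup, Market Spot, Headlines Spot, Review Update, Headlines Update, Interview Bulletin.
Headlines Roundup starts after Weather Recap ends, so Weather Recap has no further overlaps.
Market Spot starts after Headlines Roundup ends, so Headlines Roundup has no further overlaps.
Headlines Spot starts exactly when Market Spot ends (back-to-back, no overlap), so Market Spot has no further overlaps.
Review Update starts after Headlines Spot ends, so Headlines Spot has no further overlaps.
Headlines Update starts after Review Update ends, so Review Update has no further overlaps.
Interview Bulletin starts after Headlines Update ends.
Every pair is clear; the schedule has no overlaps.

Yes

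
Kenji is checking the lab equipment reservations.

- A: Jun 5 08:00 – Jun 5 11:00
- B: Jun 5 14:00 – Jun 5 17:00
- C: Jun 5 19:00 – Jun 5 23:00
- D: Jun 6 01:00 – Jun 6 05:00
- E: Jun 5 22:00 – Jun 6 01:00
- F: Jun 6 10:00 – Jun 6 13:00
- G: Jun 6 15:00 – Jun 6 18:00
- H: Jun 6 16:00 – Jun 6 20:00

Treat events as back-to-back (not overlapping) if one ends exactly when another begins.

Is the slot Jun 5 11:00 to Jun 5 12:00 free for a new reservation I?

A: ends Jun 5 11:00 at or before I starts Jun 5 11:00 → clear.
B: starts Jun 5 14:00 at or after I ends Jun 5 12:00 → clear.
C: starts Jun 5 19:00 at or after I ends Jun 5 12:00 → clear.
E: starts Jun 5 22:00 at or after I ends Jun 5 12:00 → clear.
D: starts Jun 6 01:00 at or after I ends Jun 5 12:00 → clear.
F: starts Jun 6 10:00 at or after I ends Jun 5 12:00 → clear.
G: starts Jun 6 15:00 at or after I ends Jun 5 12:00 → clear.
H: starts Jun 6 16:00 at or after I ends Jun 5 12:00 → clear.

Yes — the slot is free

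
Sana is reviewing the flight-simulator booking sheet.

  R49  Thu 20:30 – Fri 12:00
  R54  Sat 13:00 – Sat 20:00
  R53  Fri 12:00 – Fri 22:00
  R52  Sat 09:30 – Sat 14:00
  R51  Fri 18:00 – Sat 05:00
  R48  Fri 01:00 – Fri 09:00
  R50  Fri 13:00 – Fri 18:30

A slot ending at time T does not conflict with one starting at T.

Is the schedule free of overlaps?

Check each pair: they overlap iff neither finishes before the other starts.
Sorted by start: R49, R48, R53, R50, R51, R52, R54.
R48 starts before R49 ends → R49 and R48 overlap.
That's a conflict, so the schedule is not conflict-free.

No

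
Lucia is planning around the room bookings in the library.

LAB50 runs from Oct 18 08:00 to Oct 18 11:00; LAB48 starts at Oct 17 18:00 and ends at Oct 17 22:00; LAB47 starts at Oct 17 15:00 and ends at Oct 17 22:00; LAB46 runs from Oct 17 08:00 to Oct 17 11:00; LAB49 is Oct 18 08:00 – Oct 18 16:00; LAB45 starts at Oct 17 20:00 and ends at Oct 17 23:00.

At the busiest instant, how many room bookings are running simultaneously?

3

Walk through starts and ends in time order (an end at T is processed before a start at T):
Oct 17 08:00 start LAB46 → 1
Oct 17 11:00 end LAB46 → 0
Oct 17 15:00 start LAB47 → 1
Oct 17 18:00 start LAB48 → 2
Oct 17 20:00 start LAB45 → 3
Oct 17 22:00 end LAB47 → 2
Oct 17 22:00 end LAB48 → 1
Oct 17 23:00 end LAB45 → 0
Oct 18 08:00 start LAB49 → 1
Oct 18 08:00 start LAB50 → 2
Oct 18 11:00 end LAB50 → 1
Oct 18 16:00 end LAB49 → 0
Peak is 3, at Oct 17 20:00 (LAB45, LAB47, LAB48).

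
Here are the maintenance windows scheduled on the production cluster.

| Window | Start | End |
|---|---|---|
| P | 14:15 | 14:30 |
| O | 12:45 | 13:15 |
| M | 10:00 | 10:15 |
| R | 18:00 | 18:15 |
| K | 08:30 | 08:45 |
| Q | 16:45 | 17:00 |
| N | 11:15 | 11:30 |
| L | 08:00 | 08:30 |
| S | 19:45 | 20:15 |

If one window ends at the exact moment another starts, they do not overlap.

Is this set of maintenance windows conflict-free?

Yes

Sorted by start: L, K, M, N, O, P, Q, R, S.
K starts exactly when L ends (back-to-back, no overlap), so L has no further overlaps.
M starts after K ends, so K has no further overlaps.
N starts after M ends, so M has no further overlaps.
O starts after N ends, so N has no further overlaps.
P starts after O ends, so O has no further overlaps.
Q starts after P ends, so P has no further overlaps.
R starts after Q ends, so Q has no further overlaps.
S starts after R ends.
Every pair is clear; the schedule has no overlaps.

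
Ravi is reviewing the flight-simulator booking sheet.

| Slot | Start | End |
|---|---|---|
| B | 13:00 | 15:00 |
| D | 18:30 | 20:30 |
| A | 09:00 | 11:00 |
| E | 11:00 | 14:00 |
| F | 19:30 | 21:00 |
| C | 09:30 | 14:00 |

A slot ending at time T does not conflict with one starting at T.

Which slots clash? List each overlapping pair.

A & C, B & C, B & E, C & E, D & F

Sorted by start: A, C, E, B, D, F.
C starts before A ends → A and C overlap.
E starts exactly when A ends (back-to-back, no overlap), so nothing later overlaps A either.
E starts before C ends → C and E overlap.
B starts before C ends → C and B overlap.
D starts after C ends, so nothing later overlaps C either.
B starts before E ends → E and B overlap.
D starts after E ends, so nothing later overlaps E either.
D starts after B ends, so nothing later overlaps B either.
F starts before D ends → D and F overlap.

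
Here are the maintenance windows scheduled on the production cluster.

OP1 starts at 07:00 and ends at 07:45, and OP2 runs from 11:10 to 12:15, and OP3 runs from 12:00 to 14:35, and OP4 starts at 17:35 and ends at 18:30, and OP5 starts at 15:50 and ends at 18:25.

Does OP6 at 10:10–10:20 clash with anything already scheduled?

OP1: ends 07:45 at or before OP6 starts 10:10 → clear.
OP2: starts 11:10 at or after OP6 ends 10:20 → clear.
OP3: starts 12:00 at or after OP6 ends 10:20 → clear.
OP5: starts 15:50 at or after OP6 ends 10:20 → clear.
OP4: starts 17:35 at or after OP6 ends 10:20 → clear.

No — it doesn't clash with anything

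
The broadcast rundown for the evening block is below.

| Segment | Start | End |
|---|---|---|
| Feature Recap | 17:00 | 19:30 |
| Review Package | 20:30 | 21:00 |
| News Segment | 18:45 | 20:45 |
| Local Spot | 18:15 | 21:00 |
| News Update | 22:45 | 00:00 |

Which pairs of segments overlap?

Sorted by start: Feature Recap, Local Spot, News Segment, Review Package, News Update.
Local Spot starts before Feature Recap ends → Feature Recap and Local Spot overlap.
News Segment starts before Feature Recap ends → Feature Recap and News Segment overlap.
Review Package starts after Feature Recap ends, so nothing later overlaps Feature Recap either.
News Segment starts before Local Spot ends → Local Spot and News Segment overlap.
Review Package starts before Local Spot ends → Local Spot and Review Package overlap.
News Update starts after Local Spot ends.
Review Package starts before News Segment ends → News Segment and Review Package overlap.
News Update starts after News Segment ends.
News Update starts after Review Package ends.

Feature Recap & Local Spot, Feature Recap & News Segment, Local Spot & News Segment, Local Spot & Review Package, News Segment & Review Package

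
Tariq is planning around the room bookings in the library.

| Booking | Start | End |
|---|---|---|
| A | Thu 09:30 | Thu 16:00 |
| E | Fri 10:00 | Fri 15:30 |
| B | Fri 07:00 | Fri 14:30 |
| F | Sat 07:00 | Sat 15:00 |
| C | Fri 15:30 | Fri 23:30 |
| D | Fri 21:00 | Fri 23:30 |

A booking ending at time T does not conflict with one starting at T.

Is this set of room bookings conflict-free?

Sorted by start: A, B, E, C, D, F.
B starts after A ends, so A has no further overlaps.
E starts before B ends → B and E overlap.
That's a conflict, so the schedule is not conflict-free.

No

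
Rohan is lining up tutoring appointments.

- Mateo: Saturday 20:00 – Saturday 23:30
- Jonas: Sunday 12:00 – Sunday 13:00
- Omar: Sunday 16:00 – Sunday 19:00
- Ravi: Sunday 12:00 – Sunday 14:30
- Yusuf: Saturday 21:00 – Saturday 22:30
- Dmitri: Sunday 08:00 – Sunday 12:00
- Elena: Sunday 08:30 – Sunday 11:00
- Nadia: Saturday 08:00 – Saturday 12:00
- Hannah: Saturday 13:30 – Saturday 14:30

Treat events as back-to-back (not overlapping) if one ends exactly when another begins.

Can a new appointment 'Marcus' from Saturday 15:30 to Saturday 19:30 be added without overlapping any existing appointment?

Nadia: ends Saturday 12:00 at or before Marcus starts Saturday 15:30 → clear.
Hannah: ends Saturday 14:30 at or before Marcus starts Saturday 15:30 → clear.
Mateo: starts Saturday 20:00 at or after Marcus ends Saturday 19:30 → clear.
Yusuf: starts Saturday 21:00 at or after Marcus ends Saturday 19:30 → clear.
Dmitri: starts Sunday 08:00 at or after Marcus ends Saturday 19:30 → clear.
Elena: starts Sunday 08:30 at or after Marcus ends Saturday 19:30 → clear.
Ravi: starts Sunday 12:00 at or after Marcus ends Saturday 19:30 → clear.
Jonas: starts Sunday 12:00 at or after Marcus ends Saturday 19:30 → clear.
Omar: starts Sunday 16:00 at or after Marcus ends Saturday 19:30 → clear.

Yes — the slot is free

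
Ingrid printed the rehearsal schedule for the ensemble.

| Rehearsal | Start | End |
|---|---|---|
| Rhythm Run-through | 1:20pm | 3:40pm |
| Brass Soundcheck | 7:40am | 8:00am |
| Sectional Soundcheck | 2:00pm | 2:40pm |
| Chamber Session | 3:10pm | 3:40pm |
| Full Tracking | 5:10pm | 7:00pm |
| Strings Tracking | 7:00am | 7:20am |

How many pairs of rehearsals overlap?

2

Check each pair: they overlap iff neither finishes before the other starts.
Sorted by start: Strings Tracking, Brass Soundcheck, Rhythm Run-through, Sectional Soundcheck, Chamber Session, Full Tracking.
Brass Soundcheck starts after Strings Tracking ends, so Strings Tracking has no further overlaps.
Rhythm Run-through starts after Brass Soundcheck ends, so Brass Soundcheck has no further overlaps.
Sectional Soundcheck starts before Rhythm Run-through ends → Rhythm Run-through and Sectional Soundcheck overlap.
Chamber Session starts before Rhythm Run-through ends → Rhythm Run-through and Chamber Session overlap.
Full Tracking starts after Rhythm Run-through ends.
Chamber Session starts after Sectional Soundcheck ends, so Sectional Soundcheck has no further overlaps.
Full Tracking starts after Chamber Session ends.
Overlapping pairs: Chamber Session & Rhythm Run-through, Rhythm Run-through & Sectional Soundcheck — 2 in total.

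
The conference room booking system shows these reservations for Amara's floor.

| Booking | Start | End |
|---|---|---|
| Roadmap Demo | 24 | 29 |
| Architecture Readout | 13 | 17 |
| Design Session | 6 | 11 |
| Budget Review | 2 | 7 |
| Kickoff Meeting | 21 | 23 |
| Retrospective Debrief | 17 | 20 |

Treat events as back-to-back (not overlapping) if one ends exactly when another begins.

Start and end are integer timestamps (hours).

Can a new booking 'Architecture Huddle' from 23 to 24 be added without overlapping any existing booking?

Budget Review: ends 7 at or before Architecture Huddle starts 23 → clear.
Design Session: ends 11 at or before Architecture Huddle starts 23 → clear.
Architecture Readout: ends 17 at or before Architecture Huddle starts 23 → clear.
Retrospective Debrief: ends 20 at or before Architecture Huddle starts 23 → clear.
Kickoff Meeting: ends 23 at or before Architecture Huddle starts 23 → clear.
Roadmap Demo: starts 24 at or after Architecture Huddle ends 24 → clear.

Yes — the slot is free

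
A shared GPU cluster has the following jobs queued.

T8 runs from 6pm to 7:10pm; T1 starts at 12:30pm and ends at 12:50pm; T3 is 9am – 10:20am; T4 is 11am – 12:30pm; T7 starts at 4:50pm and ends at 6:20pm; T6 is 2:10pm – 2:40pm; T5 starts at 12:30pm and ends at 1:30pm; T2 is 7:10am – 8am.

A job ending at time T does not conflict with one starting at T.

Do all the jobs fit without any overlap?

No

Sorted by start: T2, T3, T4, T1, T5, T6, T7, T8.
T3 starts after T2 ends — done with T2.
T4 starts after T3 ends — done with T3.
T1 starts exactly when T4 ends (back-to-back, no overlap) — done with T4.
T5 starts before T1 ends → T1 and T5 overlap.
That's a conflict, so the schedule is not conflict-free.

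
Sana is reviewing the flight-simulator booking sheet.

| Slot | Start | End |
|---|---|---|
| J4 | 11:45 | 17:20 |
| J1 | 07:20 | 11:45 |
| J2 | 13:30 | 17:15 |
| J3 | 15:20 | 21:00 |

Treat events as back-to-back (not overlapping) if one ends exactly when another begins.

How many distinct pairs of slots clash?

3

Two intervals overlap when each starts before the other ends.
Sorted by start: J1, J4, J2, J3.
J4 starts exactly when J1 ends (back-to-back, no overlap); J1 is clear from here.
J2 starts before J4 ends → J4 and J2 overlap.
J3 starts before J4 ends → J4 and J3 overlap.
J3 starts before J2 ends → J2 and J3 overlap.
Overlapping pairs: J2 & J3, J2 & J4, J3 & J4 — 3 in total.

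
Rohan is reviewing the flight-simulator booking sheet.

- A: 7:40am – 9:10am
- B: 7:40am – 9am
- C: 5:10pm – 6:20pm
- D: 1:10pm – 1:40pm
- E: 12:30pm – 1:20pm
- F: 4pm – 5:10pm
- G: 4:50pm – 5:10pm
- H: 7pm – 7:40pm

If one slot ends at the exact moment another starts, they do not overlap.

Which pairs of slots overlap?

A & B, D & E, F & G

Sorted by start: A, B, E, D, F, G, C, H.
B starts before A ends → A and B overlap.
E starts after A ends; A is clear from here.
E starts after B ends; B is clear from here.
D starts before E ends → E and D overlap.
F starts after E ends; E is clear from here.
F starts after D ends; D is clear from here.
G starts before F ends → F and G overlap.
C starts exactly when F ends (back-to-back, no overlap); F is clear from here.
C starts exactly when G ends (back-to-back, no overlap); G is clear from here.
H starts after C ends.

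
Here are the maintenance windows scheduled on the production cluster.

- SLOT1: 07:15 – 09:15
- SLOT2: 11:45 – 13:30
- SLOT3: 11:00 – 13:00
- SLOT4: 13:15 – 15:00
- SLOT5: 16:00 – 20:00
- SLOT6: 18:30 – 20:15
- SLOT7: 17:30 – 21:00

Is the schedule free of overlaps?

No

Sorted by start: SLOT1, SLOT3, SLOT2, SLOT4, SLOT5, SLOT7, SLOT6.
SLOT3 starts after SLOT1 ends, so nothing later overlaps SLOT1 either.
SLOT2 starts before SLOT3 ends → SLOT3 and SLOT2 overlap.
That's a conflict, so the schedule is not conflict-free.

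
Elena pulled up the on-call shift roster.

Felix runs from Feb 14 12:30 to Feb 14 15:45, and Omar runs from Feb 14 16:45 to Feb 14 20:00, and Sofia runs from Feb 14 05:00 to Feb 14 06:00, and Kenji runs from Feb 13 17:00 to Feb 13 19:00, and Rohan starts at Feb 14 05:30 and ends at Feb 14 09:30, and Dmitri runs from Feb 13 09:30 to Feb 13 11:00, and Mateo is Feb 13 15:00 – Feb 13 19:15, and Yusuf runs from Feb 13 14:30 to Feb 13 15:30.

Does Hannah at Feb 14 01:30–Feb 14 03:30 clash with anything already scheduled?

Dmitri: ends Feb 13 11:00 at or before Hannah starts Feb 14 01:30 → clear.
Yusuf: ends Feb 13 15:30 at or before Hannah starts Feb 14 01:30 → clear.
Mateo: ends Feb 13 19:15 at or before Hannah starts Feb 14 01:30 → clear.
Kenji: ends Feb 13 19:00 at or before Hannah starts Feb 14 01:30 → clear.
Sofia: starts Feb 14 05:00 at or after Hannah ends Feb 14 03:30 → clear.
Rohan: starts Feb 14 05:30 at or after Hannah ends Feb 14 03:30 → clear.
Felix: starts Feb 14 12:30 at or after Hannah ends Feb 14 03:30 → clear.
Omar: starts Feb 14 16:45 at or after Hannah ends Feb 14 03:30 → clear.

No — it doesn't clash with anything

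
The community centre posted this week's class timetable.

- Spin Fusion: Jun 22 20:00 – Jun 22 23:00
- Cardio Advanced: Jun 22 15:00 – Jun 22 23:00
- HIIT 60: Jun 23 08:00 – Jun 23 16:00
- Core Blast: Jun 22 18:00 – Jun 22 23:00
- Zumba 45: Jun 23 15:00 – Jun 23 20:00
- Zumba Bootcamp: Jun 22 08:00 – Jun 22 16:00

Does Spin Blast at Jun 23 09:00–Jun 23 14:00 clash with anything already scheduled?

Zumba Bootcamp: ends Jun 22 16:00 at or before Spin Blast starts Jun 23 09:00 → clear.
Cardio Advanced: ends Jun 22 23:00 at or before Spin Blast starts Jun 23 09:00 → clear.
Core Blast: ends Jun 22 23:00 at or before Spin Blast starts Jun 23 09:00 → clear.
Spin Fusion: ends Jun 22 23:00 at or before Spin Blast starts Jun 23 09:00 → clear.
HIIT 60: starts Jun 23 08:00 before Spin Blast ends Jun 23 14:00, and ends Jun 23 16:00 after Spin Blast starts Jun 23 09:00 → overlap.
Zumba 45: starts Jun 23 15:00 at or after Spin Blast ends Jun 23 14:00 → clear.
Spin Blast overlaps HIIT 60.

Yes — it overlaps HIIT 60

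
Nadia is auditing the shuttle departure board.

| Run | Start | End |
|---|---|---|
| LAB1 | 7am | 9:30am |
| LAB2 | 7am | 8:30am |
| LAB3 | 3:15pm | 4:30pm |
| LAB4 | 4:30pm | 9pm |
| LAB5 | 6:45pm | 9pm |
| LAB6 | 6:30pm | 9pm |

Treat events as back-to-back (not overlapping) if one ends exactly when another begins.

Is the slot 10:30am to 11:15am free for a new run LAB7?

Yes — the slot is free

LAB1: ends 9:30am at or before LAB7 starts 10:30am → clear.
LAB2: ends 8:30am at or before LAB7 starts 10:30am → clear.
LAB3: starts 3:15pm at or after LAB7 ends 11:15am → clear.
LAB4: starts 4:30pm at or after LAB7 ends 11:15am → clear.
LAB6: starts 6:30pm at or after LAB7 ends 11:15am → clear.
LAB5: starts 6:45pm at or after LAB7 ends 11:15am → clear.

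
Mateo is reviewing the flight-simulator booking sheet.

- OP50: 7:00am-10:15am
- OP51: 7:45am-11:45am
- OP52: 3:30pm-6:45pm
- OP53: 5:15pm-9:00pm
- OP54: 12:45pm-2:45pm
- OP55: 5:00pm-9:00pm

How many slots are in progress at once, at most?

3

Walk through starts and ends in time order (an end at T is processed before a start at T):
7:00am start OP50 → 1
7:45am start OP51 → 2
10:15am end OP50 → 1
11:45am end OP51 → 0
12:45pm start OP54 → 1
2:45pm end OP54 → 0
3:30pm start OP52 → 1
5:00pm start OP55 → 2
5:15pm start OP53 → 3
6:45pm end OP52 → 2
9:00pm end OP53 → 1
9:00pm end OP55 → 0
Peak is 3, at 5:15pm (OP52, OP53, OP55).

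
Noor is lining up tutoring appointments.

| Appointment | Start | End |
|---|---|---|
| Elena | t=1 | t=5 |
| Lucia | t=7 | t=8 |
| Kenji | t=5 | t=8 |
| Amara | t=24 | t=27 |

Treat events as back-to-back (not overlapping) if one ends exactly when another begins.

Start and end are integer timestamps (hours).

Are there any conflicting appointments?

Sorted by start: Elena, Kenji, Lucia, Amara.
Kenji starts exactly when Elena ends (back-to-back, no overlap); Elena is clear from here.
Lucia starts before Kenji ends → Kenji and Lucia overlap.
That's a conflict, so the schedule is not conflict-free.

Yes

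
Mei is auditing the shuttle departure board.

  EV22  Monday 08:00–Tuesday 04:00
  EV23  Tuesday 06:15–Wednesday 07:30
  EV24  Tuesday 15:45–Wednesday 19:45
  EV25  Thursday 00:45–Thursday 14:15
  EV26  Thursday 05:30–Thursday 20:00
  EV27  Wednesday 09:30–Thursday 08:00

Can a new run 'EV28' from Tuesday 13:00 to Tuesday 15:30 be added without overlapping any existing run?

EV22: ends Tuesday 04:00 at or before EV28 starts Tuesday 13:00 → clear.
EV23: starts Tuesday 06:15 before EV28 ends Tuesday 15:30, and ends Wednesday 07:30 after EV28 starts Tuesday 13:00 → overlap.
EV24: starts Tuesday 15:45 at or after EV28 ends Tuesday 15:30 → clear.
EV27: starts Wednesday 09:30 at or after EV28 ends Tuesday 15:30 → clear.
EV25: starts Thursday 00:45 at or after EV28 ends Tuesday 15:30 → clear.
EV26: starts Thursday 05:30 at or after EV28 ends Tuesday 15:30 → clear.
EV28 overlaps EV23.

No — it overlaps EV23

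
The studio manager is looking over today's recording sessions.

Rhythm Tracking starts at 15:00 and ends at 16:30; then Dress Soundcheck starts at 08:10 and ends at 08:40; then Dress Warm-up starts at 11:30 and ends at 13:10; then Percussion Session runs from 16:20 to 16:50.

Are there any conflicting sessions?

Yes

Sorted by start: Dress Soundcheck, Dress Warm-up, Rhythm Tracking, Percussion Session.
Dress Warm-up starts after Dress Soundcheck ends, so Dress Soundcheck has no further overlaps.
Rhythm Tracking starts after Dress Warm-up ends, so Dress Warm-up has no further overlaps.
Percussion Session starts before Rhythm Tracking ends → Rhythm Tracking and Percussion Session overlap.
That's a conflict, so the schedule is not conflict-free.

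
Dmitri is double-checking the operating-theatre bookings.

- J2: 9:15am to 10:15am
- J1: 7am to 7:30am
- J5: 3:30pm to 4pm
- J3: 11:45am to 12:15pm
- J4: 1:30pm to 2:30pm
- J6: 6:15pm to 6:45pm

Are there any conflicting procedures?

Sorted by start: J1, J2, J3, J4, J5, J6.
J2 starts after J1 ends; J1 is clear from here.
J3 starts after J2 ends; J2 is clear from here.
J4 starts after J3 ends; J3 is clear from here.
J5 starts after J4 ends; J4 is clear from here.
J6 starts after J5 ends.
Every pair is clear; the schedule has no overlaps.

No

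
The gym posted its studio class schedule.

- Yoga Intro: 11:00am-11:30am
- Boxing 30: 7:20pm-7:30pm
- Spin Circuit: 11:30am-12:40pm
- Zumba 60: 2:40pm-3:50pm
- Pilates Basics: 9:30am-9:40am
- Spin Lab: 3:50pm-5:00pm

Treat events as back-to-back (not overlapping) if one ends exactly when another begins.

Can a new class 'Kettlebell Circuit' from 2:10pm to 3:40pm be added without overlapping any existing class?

No — it overlaps Zumba 60

Pilates Basics: ends 9:40am at or before Kettlebell Circuit starts 2:10pm → clear.
Yoga Intro: ends 11:30am at or before Kettlebell Circuit starts 2:10pm → clear.
Spin Circuit: ends 12:40pm at or before Kettlebell Circuit starts 2:10pm → clear.
Zumba 60: starts 2:40pm before Kettlebell Circuit ends 3:40pm, and ends 3:50pm after Kettlebell Circuit starts 2:10pm → overlap.
Spin Lab: starts 3:50pm at or after Kettlebell Circuit ends 3:40pm → clear.
Boxing 30: starts 7:20pm at or after Kettlebell Circuit ends 3:40pm → clear.
Kettlebell Circuit overlaps Zumba 60.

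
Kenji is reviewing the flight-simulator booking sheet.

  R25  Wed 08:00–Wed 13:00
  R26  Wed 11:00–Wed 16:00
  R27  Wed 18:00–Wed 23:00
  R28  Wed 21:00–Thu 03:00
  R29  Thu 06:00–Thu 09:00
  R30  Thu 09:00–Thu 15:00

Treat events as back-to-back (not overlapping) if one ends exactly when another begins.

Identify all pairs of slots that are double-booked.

R25 & R26, R27 & R28

Sorted by start: R25, R26, R27, R28, R29, R30.
R26 starts before R25 ends → R25 and R26 overlap.
R27 starts after R25 ends, so R25 has no further overlaps.
R27 starts after R26 ends, so R26 has no further overlaps.
R28 starts before R27 ends → R27 and R28 overlap.
R29 starts after R27 ends, so R27 has no further overlaps.
R29 starts after R28 ends, so R28 has no further overlaps.
R30 starts exactly when R29 ends (back-to-back, no overlap).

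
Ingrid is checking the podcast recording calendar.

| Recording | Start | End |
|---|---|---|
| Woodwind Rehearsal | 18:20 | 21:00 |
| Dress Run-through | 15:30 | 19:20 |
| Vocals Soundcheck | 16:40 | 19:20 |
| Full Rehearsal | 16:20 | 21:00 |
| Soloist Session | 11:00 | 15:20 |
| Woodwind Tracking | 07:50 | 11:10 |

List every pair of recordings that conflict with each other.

Check each pair: they overlap iff neither finishes before the other starts.
Sorted by start: Woodwind Tracking, Soloist Session, Dress Run-through, Full Rehearsal, Vocals Soundcheck, Woodwind Rehearsal.
Soloist Session starts before Woodwind Tracking ends → Woodwind Tracking and Soloist Session overlap.
Dress Run-through starts after Woodwind Tracking ends; Woodwind Tracking is clear from here.
Dress Run-through starts after Soloist Session ends; Soloist Session is clear from here.
Full Rehearsal starts before Dress Run-through ends → Dress Run-through and Full Rehearsal overlap.
Vocals Soundcheck starts before Dress Run-through ends → Dress Run-through and Vocals Soundcheck overlap.
Woodwind Rehearsal starts before Dress Run-through ends → Dress Run-through and Woodwind Rehearsal overlap.
Vocals Soundcheck starts before Full Rehearsal ends → Full Rehearsal and Vocals Soundcheck overlap.
Woodwind Rehearsal starts before Full Rehearsal ends → Full Rehearsal and Woodwind Rehearsal overlap.
Woodwind Rehearsal starts before Vocals Soundcheck ends → Vocals Soundcheck and Woodwind Rehearsal overlap.

Dress Run-through & Full Rehearsal, Dress Run-through & Vocals Soundcheck, Dress Run-through & Woodwind Rehearsal, Full Rehearsal & Vocals Soundcheck, Full Rehearsal & Woodwind Rehearsal, Soloist Session & Woodwind Tracking, Vocals Soundcheck & Woodwind Rehearsal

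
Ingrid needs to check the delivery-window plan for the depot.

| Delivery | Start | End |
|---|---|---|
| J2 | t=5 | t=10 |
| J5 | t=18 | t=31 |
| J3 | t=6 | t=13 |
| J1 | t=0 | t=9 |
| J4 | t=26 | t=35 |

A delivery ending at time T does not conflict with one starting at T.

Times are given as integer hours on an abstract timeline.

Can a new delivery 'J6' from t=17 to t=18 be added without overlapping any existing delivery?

Yes — the slot is free

J1: ends t=9 at or before J6 starts t=17 → clear.
J2: ends t=10 at or before J6 starts t=17 → clear.
J3: ends t=13 at or before J6 starts t=17 → clear.
J5: starts t=18 at or after J6 ends t=18 → clear.
J4: starts t=26 at or after J6 ends t=18 → clear.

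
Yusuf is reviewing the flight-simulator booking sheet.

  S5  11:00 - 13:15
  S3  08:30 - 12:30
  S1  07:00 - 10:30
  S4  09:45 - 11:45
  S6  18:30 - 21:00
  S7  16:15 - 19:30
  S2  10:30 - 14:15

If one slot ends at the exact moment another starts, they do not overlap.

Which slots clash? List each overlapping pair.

Check each pair: they overlap iff neither finishes before the other starts.
Sorted by start: S1, S3, S4, S2, S5, S7, S6.
S3 starts before S1 ends → S1 and S3 overlap.
S4 starts before S1 ends → S1 and S4 overlap.
S2 starts exactly when S1 ends (back-to-back, no overlap), so nothing later overlaps S1 either.
S4 starts before S3 ends → S3 and S4 overlap.
S2 starts before S3 ends → S3 and S2 overlap.
S5 starts before S3 ends → S3 and S5 overlap.
S7 starts after S3 ends, so nothing later overlaps S3 either.
S2 starts before S4 ends → S4 and S2 overlap.
S5 starts before S4 ends → S4 and S5 overlap.
S7 starts after S4 ends, so nothing later overlaps S4 either.
S5 starts before S2 ends → S2 and S5 overlap.
S7 starts after S2 ends, so nothing later overlaps S2 either.
S7 starts after S5 ends, so nothing later overlaps S5 either.
S6 starts before S7 ends → S7 and S6 overlap.

S1 & S3, S1 & S4, S2 & S3, S2 & S4, S2 & S5, S3 & S4, S3 & S5, S4 & S5, S6 & S7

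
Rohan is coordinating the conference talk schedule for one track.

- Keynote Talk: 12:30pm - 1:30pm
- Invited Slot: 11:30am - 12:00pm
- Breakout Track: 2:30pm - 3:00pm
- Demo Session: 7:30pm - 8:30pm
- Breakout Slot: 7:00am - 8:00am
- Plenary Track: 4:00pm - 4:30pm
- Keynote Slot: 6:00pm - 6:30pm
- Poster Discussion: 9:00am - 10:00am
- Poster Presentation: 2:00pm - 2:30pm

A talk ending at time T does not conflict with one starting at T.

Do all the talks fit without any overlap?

Yes

Sorted by start: Breakout Slot, Poster Discussion, Invited Slot, Keynote Talk, Poster Presentation, Breakout Track, Plenary Track, Keynote Slot, Demo Session.
Poster Discussion starts after Breakout Slot ends, so Breakout Slot has no further overlaps.
Invited Slot starts after Poster Discussion ends, so Poster Discussion has no further overlaps.
Keynote Talk starts after Invited Slot ends, so Invited Slot has no further overlaps.
Poster Presentation starts after Keynote Talk ends, so Keynote Talk has no further overlaps.
Breakout Track starts exactly when Poster Presentation ends (back-to-back, no overlap), so Poster Presentation has no further overlaps.
Plenary Track starts after Breakout Track ends, so Breakout Track has no further overlaps.
Keynote Slot starts after Plenary Track ends, so Plenary Track has no further overlaps.
Demo Session starts after Keynote Slot ends.
Every pair is clear; the schedule has no overlaps.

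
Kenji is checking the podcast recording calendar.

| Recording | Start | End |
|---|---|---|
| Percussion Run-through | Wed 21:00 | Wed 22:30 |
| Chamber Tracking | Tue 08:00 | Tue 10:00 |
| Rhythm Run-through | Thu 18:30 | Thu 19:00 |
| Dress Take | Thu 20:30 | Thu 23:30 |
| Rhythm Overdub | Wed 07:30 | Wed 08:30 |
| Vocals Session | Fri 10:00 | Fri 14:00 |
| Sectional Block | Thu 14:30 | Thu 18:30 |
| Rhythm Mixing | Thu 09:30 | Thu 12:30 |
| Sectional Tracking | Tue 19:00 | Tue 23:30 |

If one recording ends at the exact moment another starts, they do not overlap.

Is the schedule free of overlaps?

Yes

Check each pair: they overlap iff neither finishes before the other starts.
Sorted by start: Chamber Tracking, Sectional Tracking, Rhythm Overdub, Percussion Run-through, Rhythm Mixing, Sectional Block, Rhythm Run-through, Dress Take, Vocals Session.
Sectional Tracking starts after Chamber Tracking ends, so nothing later overlaps Chamber Tracking either.
Rhythm Overdub starts after Sectional Tracking ends, so nothing later overlaps Sectional Tracking either.
Percussion Run-through starts after Rhythm Overdub ends, so nothing later overlaps Rhythm Overdub either.
Rhythm Mixing starts after Percussion Run-through ends, so nothing later overlaps Percussion Run-through either.
Sectional Block starts after Rhythm Mixing ends, so nothing later overlaps Rhythm Mixing either.
Rhythm Run-through starts exactly when Sectional Block ends (back-to-back, no overlap), so nothing later overlaps Sectional Block either.
Dress Take starts after Rhythm Run-through ends, so nothing later overlaps Rhythm Run-through either.
Vocals Session starts after Dress Take ends.
Every pair is clear; the schedule has no overlaps.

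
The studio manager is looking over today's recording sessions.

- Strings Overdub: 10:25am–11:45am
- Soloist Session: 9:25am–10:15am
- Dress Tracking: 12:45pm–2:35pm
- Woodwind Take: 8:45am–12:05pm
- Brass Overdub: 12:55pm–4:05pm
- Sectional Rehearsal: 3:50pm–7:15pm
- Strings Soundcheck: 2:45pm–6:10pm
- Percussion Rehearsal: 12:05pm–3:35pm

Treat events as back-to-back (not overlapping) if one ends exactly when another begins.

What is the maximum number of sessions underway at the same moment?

3

Sort all start/end points and keep a running count:
8:45am start Woodwind Take → 1
9:25am start Soloist Session → 2
10:15am end Soloist Session → 1
10:25am start Strings Overdub → 2
11:45am end Strings Overdub → 1
12:05pm end Woodwind Take → 0
12:05pm start Percussion Rehearsal → 1
12:45pm start Dress Tracking → 2
12:55pm start Brass Overdub → 3
2:35pm end Dress Tracking → 2
2:45pm start Strings Soundcheck → 3
3:35pm end Percussion Rehearsal → 2
3:50pm start Sectional Rehearsal → 3
4:05pm end Brass Overdub → 2
6:10pm end Strings Soundcheck → 1
7:15pm end Sectional Rehearsal → 0
Peak is 3, at 12:55pm (Brass Overdub, Dress Tracking, Percussion Rehearsal).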